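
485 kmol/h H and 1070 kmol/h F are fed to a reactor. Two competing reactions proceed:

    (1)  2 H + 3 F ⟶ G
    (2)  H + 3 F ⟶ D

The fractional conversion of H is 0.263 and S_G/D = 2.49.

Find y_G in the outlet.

0.0415

Conversion of H: H consumed = 0.263 × 485 = 127.6 kmol/h = 2ξ₁ + 1ξ₂.
Selectivity: 1ξ₁ / (1ξ₂) = 2.49 → ξ₁ = 2.49 ξ₂.
Substitute: (2·2.49 + 1) ξ₂ = 127.6 → ξ₂ = 21.33 kmol/h, ξ₁ = 53.11 kmol/h.
Outlet amounts (n = n₀ + Σ ν·ξ):
  H: 485 − 2(53.11) − 1(21.33) = 357.4
  F: 1070 − 3(53.11) − 3(21.33) = 846.7
  G: 0 + 1(53.11) = 53.11
  D: 0 + 1(21.33) = 21.33
Total out = 1279 kmol/h; y_G = 53.11 / 1279 = 0.04154.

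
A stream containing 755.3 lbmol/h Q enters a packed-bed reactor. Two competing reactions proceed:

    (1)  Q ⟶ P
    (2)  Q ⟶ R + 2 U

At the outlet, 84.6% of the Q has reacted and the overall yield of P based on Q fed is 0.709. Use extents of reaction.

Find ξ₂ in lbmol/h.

Yield of P: 1ξ₁ / 755.3 = 0.709 → ξ₁ = 535.5 lbmol/h.
Conversion of Q: 1ξ₁ + 1ξ₂ = 0.846 × 755.3 = 639 → ξ₂ = 103.5 lbmol/h.
Outlet amounts (n = n₀ + Σ ν·ξ):
  Q: 755.3 − 1(535.5) − 1(103.5) = 116.3
  P: 0 + 1(535.5) = 535.5
  R: 0 + 1(103.5) = 103.5
  U: 0 + 2(103.5) = 207

ξ₂ = 103 lbmol/h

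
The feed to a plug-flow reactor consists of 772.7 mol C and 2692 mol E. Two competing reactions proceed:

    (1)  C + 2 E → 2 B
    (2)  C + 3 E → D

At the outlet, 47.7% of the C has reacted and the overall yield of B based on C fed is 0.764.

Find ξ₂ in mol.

Yield of B: 2ξ₁ / 772.7 = 0.764 → ξ₁ = 295.2 mol.
Conversion of C: 1ξ₁ + 1ξ₂ = 0.477 × 772.7 = 368.6 → ξ₂ = 73.41 mol.
Outlet amounts (n = n₀ + Σ ν·ξ):
  C: 772.7 − 1(295.2) − 1(73.41) = 404.1
  E: 2692 − 2(295.2) − 3(73.41) = 1881
  B: 0 + 2(295.2) = 590.3
  D: 0 + 1(73.41) = 73.41

ξ₂ = 73.4 mol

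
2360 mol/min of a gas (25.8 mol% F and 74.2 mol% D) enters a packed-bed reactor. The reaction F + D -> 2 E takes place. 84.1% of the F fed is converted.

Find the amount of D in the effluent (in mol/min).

1240 mol/min

F reacted = 0.841 × 608.9 = 512.1 mol/min; ν_F = −1, so ξ = 512.1/1 = 512.1 mol/min.
Outlet amounts (n = n₀ + ν ξ):
  F: 608.9 − 1(512.1) = 96.81
  D: 1751 − 1(512.1) = 1239
  E: 0 + 2(512.1) = 1024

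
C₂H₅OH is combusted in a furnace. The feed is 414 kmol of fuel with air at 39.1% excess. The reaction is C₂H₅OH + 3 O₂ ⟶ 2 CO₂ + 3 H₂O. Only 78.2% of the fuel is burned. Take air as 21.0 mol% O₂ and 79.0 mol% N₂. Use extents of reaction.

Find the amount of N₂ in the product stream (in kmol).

Stoichiometric O₂ = 3 × 414 = 1242 kmol; O₂ fed = 1242 × 1.391 = 1728 kmol.
N₂ fed = 1728 × 79/21 = 6499 kmol.
Fuel reacted = 0.782 × 414 → ξ = 323.7 kmol.
Outlet (n = n₀ + ν ξ):
  C₂H₅OH: 414 − 1(323.7) = 90.25
  O₂: 1728 − 3(323.7) = 756.4
  N₂: 6499 (inert)
  CO₂: 0 + 2(323.7) = 647.5
  H₂O: 0 + 3(323.7) = 971.2

6500 kmol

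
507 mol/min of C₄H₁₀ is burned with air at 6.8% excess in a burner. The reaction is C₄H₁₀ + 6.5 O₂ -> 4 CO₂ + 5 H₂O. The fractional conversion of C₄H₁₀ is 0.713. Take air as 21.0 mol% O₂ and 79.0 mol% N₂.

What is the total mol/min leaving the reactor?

Stoichiometric O₂ = 6.5 × 507 = 3296 mol/min; O₂ fed = 3296 × 1.068 = 3520 mol/min.
N₂ fed = 3520 × 79/21 = 13240 mol/min.
Fuel reacted = 0.713 × 507 → ξ = 361.5 mol/min.
Outlet (n = n₀ + ν ξ):
  C₄H₁₀: 507 − 1(361.5) = 145.5
  O₂: 3520 − 6.5(361.5) = 1170
  N₂: 13240 (inert)
  CO₂: 0 + 4(361.5) = 1446
  H₂O: 0 + 5(361.5) = 1807
Total out = 145.5 + 1170 + 13240 + 1446 + 1807 = 17810 mol/min.

17800 mol/min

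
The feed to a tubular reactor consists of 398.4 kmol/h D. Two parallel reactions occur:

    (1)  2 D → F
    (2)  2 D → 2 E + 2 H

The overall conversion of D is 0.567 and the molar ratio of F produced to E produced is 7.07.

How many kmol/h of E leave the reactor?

Conversion of D: D consumed = 0.567 × 398.4 = 225.9 kmol/h = 2ξ₁ + 2ξ₂.
Selectivity: 1ξ₁ / (2ξ₂) = 7.07 → ξ₁ = 14.14 ξ₂.
Substitute: (2·14.14 + 2) ξ₂ = 225.9 → ξ₂ = 7.46 kmol/h, ξ₁ = 105.5 kmol/h.
Outlet amounts (n = n₀ + Σ ν·ξ):
  D: 398.4 − 2(105.5) − 2(7.46) = 172.5
  F: 0 + 1(105.5) = 105.5
  E: 0 + 2(7.46) = 14.92
  H: 0 + 2(7.46) = 14.92

14.9 kmol/h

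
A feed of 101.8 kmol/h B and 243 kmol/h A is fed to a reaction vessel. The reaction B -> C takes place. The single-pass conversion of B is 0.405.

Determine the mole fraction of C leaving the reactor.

0.12

B reacted = 0.405 × 101.8 = 41.23 kmol/h; ν_B = −1, so ξ = 41.23/1 = 41.23 kmol/h.
Outlet amounts (n = n₀ + ν ξ):
  B: 101.8 − 1(41.23) = 60.57
  C: 0 + 1(41.23) = 41.23
  A: 243 (inert)
Total out = 344.8 kmol/h; y_C = 41.23 / 344.8 = 0.1196.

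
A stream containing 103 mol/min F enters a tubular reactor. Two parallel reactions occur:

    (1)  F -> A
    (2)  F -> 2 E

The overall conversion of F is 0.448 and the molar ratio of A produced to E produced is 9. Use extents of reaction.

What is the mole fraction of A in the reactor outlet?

Conversion of F: F consumed = 0.448 × 103 = 46.14 mol/min = 1ξ₁ + 1ξ₂.
Selectivity: 1ξ₁ / (2ξ₂) = 9 → ξ₁ = 18 ξ₂.
Substitute: (1·18 + 1) ξ₂ = 46.14 → ξ₂ = 2.429 mol/min, ξ₁ = 43.72 mol/min.
Outlet amounts (n = n₀ + Σ ν·ξ):
  F: 103 − 1(43.72) − 1(2.429) = 56.86
  A: 0 + 1(43.72) = 43.72
  E: 0 + 2(2.429) = 4.857
Total out = 105.4 mol/min; y_A = 43.72 / 105.4 = 0.4146.

0.415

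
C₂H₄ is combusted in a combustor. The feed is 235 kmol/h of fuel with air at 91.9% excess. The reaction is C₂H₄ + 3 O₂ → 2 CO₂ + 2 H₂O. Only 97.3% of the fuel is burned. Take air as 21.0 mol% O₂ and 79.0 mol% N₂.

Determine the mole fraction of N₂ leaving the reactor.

Stoichiometric O₂ = 3 × 235 = 705 kmol/h; O₂ fed = 705 × 1.919 = 1353 kmol/h.
N₂ fed = 1353 × 79/21 = 5089 kmol/h.
Fuel reacted = 0.973 × 235 → ξ = 228.7 kmol/h.
Outlet (n = n₀ + ν ξ):
  C₂H₄: 235 − 1(228.7) = 6.345
  O₂: 1353 − 3(228.7) = 666.9
  N₂: 5089 (inert)
  CO₂: 0 + 2(228.7) = 457.3
  H₂O: 0 + 2(228.7) = 457.3
Total out = 6677 kmol/h; y_N₂ = 5089 / 6677 = 0.7622.

0.762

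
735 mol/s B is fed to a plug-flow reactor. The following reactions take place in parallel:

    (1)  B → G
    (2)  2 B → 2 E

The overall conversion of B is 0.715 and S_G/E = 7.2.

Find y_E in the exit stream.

0.0872

Conversion of B: B consumed = 0.715 × 735 = 525.5 mol/s = 1ξ₁ + 2ξ₂.
Selectivity: 1ξ₁ / (2ξ₂) = 7.2 → ξ₁ = 14.4 ξ₂.
Substitute: (1·14.4 + 2) ξ₂ = 525.5 → ξ₂ = 32.04 mol/s, ξ₁ = 461.4 mol/s.
Outlet amounts (n = n₀ + Σ ν·ξ):
  B: 735 − 1(461.4) − 2(32.04) = 209.5
  G: 0 + 1(461.4) = 461.4
  E: 0 + 2(32.04) = 64.09
Total out = 735 mol/s; y_E = 64.09 / 735 = 0.0872.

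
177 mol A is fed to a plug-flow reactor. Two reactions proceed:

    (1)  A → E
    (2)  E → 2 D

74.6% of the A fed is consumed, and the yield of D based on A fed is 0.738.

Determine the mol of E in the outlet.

Conversion of A: A consumed = 1ξ₁ = 0.746 × 177 → ξ₁ = 132 mol.
Yield of D: 2ξ₂ / 177 = 0.738 → ξ₂ = 65.31 mol.
Outlet amounts (n = n₀ + Σ ν·ξ):
  A: 177 − 1(132) = 44.96
  E: 0 + 1(132) − 1(65.31) = 66.73
  D: 0 + 2(65.31) = 130.6

66.7 mol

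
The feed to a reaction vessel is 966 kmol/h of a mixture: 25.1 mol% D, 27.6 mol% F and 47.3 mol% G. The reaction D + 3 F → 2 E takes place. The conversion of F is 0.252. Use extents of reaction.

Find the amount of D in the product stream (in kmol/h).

F reacted = 0.252 × 266.6 = 67.19 kmol/h; ν_F = −3, so ξ = 67.19/3 = 22.4 kmol/h.
Outlet amounts (n = n₀ + ν ξ):
  D: 242.5 − 1(22.4) = 220.1
  F: 266.6 − 3(22.4) = 199.4
  E: 0 + 2(22.4) = 44.79
  G: 456.9 (inert)

220 kmol/h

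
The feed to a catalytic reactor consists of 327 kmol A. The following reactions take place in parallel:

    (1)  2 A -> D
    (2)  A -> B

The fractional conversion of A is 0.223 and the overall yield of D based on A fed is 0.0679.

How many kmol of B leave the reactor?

Yield of D: 1ξ₁ / 327 = 0.0679 → ξ₁ = 22.2 kmol.
Conversion of A: 2ξ₁ + 1ξ₂ = 0.223 × 327 = 72.92 → ξ₂ = 28.51 kmol.
Outlet amounts (n = n₀ + Σ ν·ξ):
  A: 327 − 2(22.2) − 1(28.51) = 254.1
  D: 0 + 1(22.2) = 22.2
  B: 0 + 1(28.51) = 28.51

28.5 kmol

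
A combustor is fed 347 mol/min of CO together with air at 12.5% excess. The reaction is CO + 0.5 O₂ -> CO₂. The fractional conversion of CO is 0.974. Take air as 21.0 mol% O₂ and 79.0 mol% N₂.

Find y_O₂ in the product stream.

0.0237

Stoichiometric O₂ = 0.5 × 347 = 173.5 mol/min; O₂ fed = 173.5 × 1.125 = 195.2 mol/min.
N₂ fed = 195.2 × 79/21 = 734.3 mol/min.
Fuel reacted = 0.974 × 347 → ξ = 338 mol/min.
Outlet (n = n₀ + ν ξ):
  CO: 347 − 1(338) = 9.022
  O₂: 195.2 − 0.5(338) = 26.2
  N₂: 734.3 (inert)
  CO₂: 0 + 1(338) = 338
Total out = 1107 mol/min; y_O₂ = 26.2 / 1107 = 0.02366.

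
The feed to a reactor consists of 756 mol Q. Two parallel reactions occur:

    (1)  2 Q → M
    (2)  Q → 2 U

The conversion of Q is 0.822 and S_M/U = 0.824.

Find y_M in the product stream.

0.36

Conversion of Q: Q consumed = 0.822 × 756 = 621.4 mol = 2ξ₁ + 1ξ₂.
Selectivity: 1ξ₁ / (2ξ₂) = 0.824 → ξ₁ = 1.648 ξ₂.
Substitute: (2·1.648 + 1) ξ₂ = 621.4 → ξ₂ = 144.7 mol, ξ₁ = 238.4 mol.
Outlet amounts (n = n₀ + Σ ν·ξ):
  Q: 756 − 2(238.4) − 1(144.7) = 134.6
  M: 0 + 1(238.4) = 238.4
  U: 0 + 2(144.7) = 289.3
Total out = 662.3 mol; y_M = 238.4 / 662.3 = 0.36.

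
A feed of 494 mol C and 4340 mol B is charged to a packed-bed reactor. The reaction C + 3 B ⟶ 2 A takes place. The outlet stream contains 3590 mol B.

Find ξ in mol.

ξ = 250 mol

For B: n = n₀ − 3ξ → 3590 = 4340 − 3ξ, giving ξ = 250 mol.
Outlet amounts (n = n₀ + ν ξ):
  C: 494 − 1(250) = 244
  B: 4340 − 3(250) = 3590
  A: 0 + 2(250) = 500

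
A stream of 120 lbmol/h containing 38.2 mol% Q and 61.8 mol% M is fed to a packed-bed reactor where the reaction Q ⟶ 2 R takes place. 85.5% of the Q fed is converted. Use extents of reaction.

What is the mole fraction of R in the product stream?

0.492

Q reacted = 0.855 × 45.84 = 39.19 lbmol/h; ν_Q = −1, so ξ = 39.19/1 = 39.19 lbmol/h.
Outlet amounts (n = n₀ + ν ξ):
  Q: 45.84 − 1(39.19) = 6.647
  R: 0 + 2(39.19) = 78.39
  M: 74.16 (inert)
Total out = 159.2 lbmol/h; y_R = 78.39 / 159.2 = 0.4924.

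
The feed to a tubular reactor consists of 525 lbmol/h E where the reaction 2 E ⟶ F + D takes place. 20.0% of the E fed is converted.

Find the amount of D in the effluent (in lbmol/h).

52.5 lbmol/h

E reacted = 0.2 × 525 = 105 lbmol/h; ν_E = −2, so ξ = 105/2 = 52.5 lbmol/h.
Outlet amounts (n = n₀ + ν ξ):
  E: 525 − 2(52.5) = 420
  F: 0 + 1(52.5) = 52.5
  D: 0 + 1(52.5) = 52.5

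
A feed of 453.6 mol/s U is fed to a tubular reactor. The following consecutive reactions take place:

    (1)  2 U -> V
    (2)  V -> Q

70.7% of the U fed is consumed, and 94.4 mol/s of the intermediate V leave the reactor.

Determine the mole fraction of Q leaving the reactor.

Conversion of U: U consumed = 2ξ₁ = 0.707 × 453.6 → ξ₁ = 160.3 mol/s.
V balance: n_V = 0 + 1ξ₁ − 1ξ₂ = 94.4 → ξ₂ = (1·160.3 − 94.4)/1 = 65.95 mol/s.
Outlet amounts (n = n₀ + Σ ν·ξ):
  U: 453.6 − 2(160.3) = 132.9
  V: 0 + 1(160.3) − 1(65.95) = 94.4
  Q: 0 + 1(65.95) = 65.95
Total out = 293.3 mol/s; y_Q = 65.95 / 293.3 = 0.2249.

0.225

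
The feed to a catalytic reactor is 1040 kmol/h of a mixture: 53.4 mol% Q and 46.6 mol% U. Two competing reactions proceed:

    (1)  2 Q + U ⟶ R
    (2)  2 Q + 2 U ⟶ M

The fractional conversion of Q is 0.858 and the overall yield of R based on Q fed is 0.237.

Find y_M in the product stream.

Yield of R: 1ξ₁ / 555.4 = 0.237 → ξ₁ = 131.6 kmol/h.
Conversion of Q: 2ξ₁ + 2ξ₂ = 0.858 × 555.4 = 476.5 → ξ₂ = 106.6 kmol/h.
Outlet amounts (n = n₀ + Σ ν·ξ):
  Q: 555.4 − 2(131.6) − 2(106.6) = 78.86
  U: 484.6 − 1(131.6) − 2(106.6) = 139.8
  R: 0 + 1(131.6) = 131.6
  M: 0 + 1(106.6) = 106.6
Total out = 456.9 kmol/h; y_M = 106.6 / 456.9 = 0.2334.

0.233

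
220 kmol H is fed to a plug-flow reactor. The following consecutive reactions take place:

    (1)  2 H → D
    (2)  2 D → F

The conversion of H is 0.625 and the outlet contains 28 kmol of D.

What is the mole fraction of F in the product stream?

0.156

Conversion of H: H consumed = 2ξ₁ = 0.625 × 220 → ξ₁ = 68.75 kmol.
D balance: n_D = 0 + 1ξ₁ − 2ξ₂ = 28 → ξ₂ = (1·68.75 − 28)/2 = 20.38 kmol.
Outlet amounts (n = n₀ + Σ ν·ξ):
  H: 220 − 2(68.75) = 82.5
  D: 0 + 1(68.75) − 2(20.38) = 28
  F: 0 + 1(20.38) = 20.38
Total out = 130.9 kmol; y_F = 20.38 / 130.9 = 0.1557.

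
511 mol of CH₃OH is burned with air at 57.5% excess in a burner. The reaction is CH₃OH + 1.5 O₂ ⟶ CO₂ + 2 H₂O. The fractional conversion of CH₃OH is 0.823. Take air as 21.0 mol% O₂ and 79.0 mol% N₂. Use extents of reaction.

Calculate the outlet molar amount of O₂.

Stoichiometric O₂ = 1.5 × 511 = 766.5 mol; O₂ fed = 766.5 × 1.575 = 1207 mol.
N₂ fed = 1207 × 79/21 = 4542 mol.
Fuel reacted = 0.823 × 511 → ξ = 420.6 mol.
Outlet (n = n₀ + ν ξ):
  CH₃OH: 511 − 1(420.6) = 90.45
  O₂: 1207 − 1.5(420.6) = 576.4
  N₂: 4542 (inert)
  CO₂: 0 + 1(420.6) = 420.6
  H₂O: 0 + 2(420.6) = 841.1

576 mol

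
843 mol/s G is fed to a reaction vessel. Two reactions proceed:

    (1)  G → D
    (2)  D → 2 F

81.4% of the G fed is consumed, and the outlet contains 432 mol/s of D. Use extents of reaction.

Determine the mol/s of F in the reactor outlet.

Conversion of G: G consumed = 1ξ₁ = 0.814 × 843 → ξ₁ = 686.2 mol/s.
D balance: n_D = 0 + 1ξ₁ − 1ξ₂ = 432 → ξ₂ = (1·686.2 − 432)/1 = 254.2 mol/s.
Outlet amounts (n = n₀ + Σ ν·ξ):
  G: 843 − 1(686.2) = 156.8
  D: 0 + 1(686.2) − 1(254.2) = 432
  F: 0 + 2(254.2) = 508.4

508 mol/s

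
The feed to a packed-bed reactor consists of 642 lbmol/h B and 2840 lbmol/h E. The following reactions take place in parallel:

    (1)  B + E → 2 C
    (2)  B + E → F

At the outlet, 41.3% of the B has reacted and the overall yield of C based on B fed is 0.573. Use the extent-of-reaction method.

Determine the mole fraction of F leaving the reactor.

0.0239

Yield of C: 2ξ₁ / 642 = 0.573 → ξ₁ = 183.9 lbmol/h.
Conversion of B: 1ξ₁ + 1ξ₂ = 0.413 × 642 = 265.1 → ξ₂ = 81.21 lbmol/h.
Outlet amounts (n = n₀ + Σ ν·ξ):
  B: 642 − 1(183.9) − 1(81.21) = 376.9
  E: 2840 − 1(183.9) − 1(81.21) = 2575
  C: 0 + 2(183.9) = 367.9
  F: 0 + 1(81.21) = 81.21
Total out = 3401 lbmol/h; y_F = 81.21 / 3401 = 0.02388.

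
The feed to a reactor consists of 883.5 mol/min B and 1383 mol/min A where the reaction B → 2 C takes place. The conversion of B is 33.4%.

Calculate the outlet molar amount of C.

590 mol/min

B reacted = 0.334 × 883.5 = 295.1 mol/min; ν_B = −1, so ξ = 295.1/1 = 295.1 mol/min.
Outlet amounts (n = n₀ + ν ξ):
  B: 883.5 − 1(295.1) = 588.4
  C: 0 + 2(295.1) = 590.2
  A: 1383 (inert)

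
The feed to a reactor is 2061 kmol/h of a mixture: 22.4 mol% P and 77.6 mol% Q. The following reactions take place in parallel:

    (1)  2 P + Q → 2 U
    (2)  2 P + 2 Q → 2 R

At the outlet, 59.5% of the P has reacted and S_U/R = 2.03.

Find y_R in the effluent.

0.0483

Conversion of P: P consumed = 0.595 × 461.7 = 274.7 kmol/h = 2ξ₁ + 2ξ₂.
Selectivity: 2ξ₁ / (2ξ₂) = 2.03 → ξ₁ = 2.03 ξ₂.
Substitute: (2·2.03 + 2) ξ₂ = 274.7 → ξ₂ = 45.33 kmol/h, ξ₁ = 92.02 kmol/h.
Outlet amounts (n = n₀ + Σ ν·ξ):
  P: 461.7 − 2(92.02) − 2(45.33) = 187
  Q: 1599 − 1(92.02) − 2(45.33) = 1417
  U: 0 + 2(92.02) = 184
  R: 0 + 2(45.33) = 90.66
Total out = 1878 kmol/h; y_R = 90.66 / 1878 = 0.04826.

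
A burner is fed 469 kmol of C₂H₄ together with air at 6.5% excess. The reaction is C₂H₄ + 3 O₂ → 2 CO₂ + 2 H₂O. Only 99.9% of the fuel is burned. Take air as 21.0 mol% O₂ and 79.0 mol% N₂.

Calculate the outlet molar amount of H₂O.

Stoichiometric O₂ = 3 × 469 = 1407 kmol; O₂ fed = 1407 × 1.065 = 1498 kmol.
N₂ fed = 1498 × 79/21 = 5637 kmol.
Fuel reacted = 0.999 × 469 → ξ = 468.5 kmol.
Outlet (n = n₀ + ν ξ):
  C₂H₄: 469 − 1(468.5) = 0.469
  O₂: 1498 − 3(468.5) = 92.86
  N₂: 5637 (inert)
  CO₂: 0 + 2(468.5) = 937.1
  H₂O: 0 + 2(468.5) = 937.1

937 kmol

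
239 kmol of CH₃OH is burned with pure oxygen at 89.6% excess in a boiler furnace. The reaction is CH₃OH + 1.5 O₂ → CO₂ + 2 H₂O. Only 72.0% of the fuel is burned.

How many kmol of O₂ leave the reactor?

422 kmol

Stoichiometric O₂ = 1.5 × 239 = 358.5 kmol; O₂ fed = 358.5 × 1.896 = 679.7 kmol.
Fuel reacted = 0.72 × 239 → ξ = 172.1 kmol.
Outlet (n = n₀ + ν ξ):
  CH₃OH: 239 − 1(172.1) = 66.92
  O₂: 679.7 − 1.5(172.1) = 421.6
  CO₂: 0 + 1(172.1) = 172.1
  H₂O: 0 + 2(172.1) = 344.2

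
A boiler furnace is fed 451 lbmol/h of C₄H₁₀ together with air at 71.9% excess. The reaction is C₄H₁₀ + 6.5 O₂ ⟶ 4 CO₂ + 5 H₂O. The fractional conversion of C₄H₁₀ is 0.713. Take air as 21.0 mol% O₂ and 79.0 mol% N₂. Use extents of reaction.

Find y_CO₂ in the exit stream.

0.0516

Stoichiometric O₂ = 6.5 × 451 = 2932 lbmol/h; O₂ fed = 2932 × 1.719 = 5039 lbmol/h.
N₂ fed = 5039 × 79/21 = 18960 lbmol/h.
Fuel reacted = 0.713 × 451 → ξ = 321.6 lbmol/h.
Outlet (n = n₀ + ν ξ):
  C₄H₁₀: 451 − 1(321.6) = 129.4
  O₂: 5039 − 6.5(321.6) = 2949
  N₂: 18960 (inert)
  CO₂: 0 + 4(321.6) = 1286
  H₂O: 0 + 5(321.6) = 1608
Total out = 24930 lbmol/h; y_CO₂ = 1286 / 24930 = 0.0516.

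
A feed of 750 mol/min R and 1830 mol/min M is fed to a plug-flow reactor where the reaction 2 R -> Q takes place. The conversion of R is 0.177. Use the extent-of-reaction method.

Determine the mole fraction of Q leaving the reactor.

R reacted = 0.177 × 750 = 132.8 mol/min; ν_R = −2, so ξ = 132.8/2 = 66.38 mol/min.
Outlet amounts (n = n₀ + ν ξ):
  R: 750 − 2(66.38) = 617.2
  Q: 0 + 1(66.38) = 66.38
  M: 1830 (inert)
Total out = 2514 mol/min; y_Q = 66.38 / 2514 = 0.02641.

0.0264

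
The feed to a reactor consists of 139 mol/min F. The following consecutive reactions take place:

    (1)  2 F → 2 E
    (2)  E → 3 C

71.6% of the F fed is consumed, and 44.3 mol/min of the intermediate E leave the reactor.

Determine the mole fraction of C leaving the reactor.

0.664

Conversion of F: F consumed = 2ξ₁ = 0.716 × 139 → ξ₁ = 49.76 mol/min.
E balance: n_E = 0 + 2ξ₁ − 1ξ₂ = 44.3 → ξ₂ = (2·49.76 − 44.3)/1 = 55.22 mol/min.
Outlet amounts (n = n₀ + Σ ν·ξ):
  F: 139 − 2(49.76) = 39.48
  E: 0 + 2(49.76) − 1(55.22) = 44.3
  C: 0 + 3(55.22) = 165.7
Total out = 249.4 mol/min; y_C = 165.7 / 249.4 = 0.6642.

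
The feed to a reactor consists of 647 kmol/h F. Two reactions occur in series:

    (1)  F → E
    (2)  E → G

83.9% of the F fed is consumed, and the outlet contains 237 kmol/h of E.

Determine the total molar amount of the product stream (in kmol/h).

Conversion of F: F consumed = 1ξ₁ = 0.839 × 647 → ξ₁ = 542.8 kmol/h.
E balance: n_E = 0 + 1ξ₁ − 1ξ₂ = 237 → ξ₂ = (1·542.8 − 237)/1 = 305.8 kmol/h.
Outlet amounts (n = n₀ + Σ ν·ξ):
  F: 647 − 1(542.8) = 104.2
  E: 0 + 1(542.8) − 1(305.8) = 237
  G: 0 + 1(305.8) = 305.8
Total out = 104.2 + 237 + 305.8 = 647 kmol/h.

647 kmol/h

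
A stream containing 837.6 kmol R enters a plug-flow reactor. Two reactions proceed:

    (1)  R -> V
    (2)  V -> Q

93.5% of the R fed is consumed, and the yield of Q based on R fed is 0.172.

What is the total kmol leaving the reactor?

Conversion of R: R consumed = 1ξ₁ = 0.935 × 837.6 → ξ₁ = 783.2 kmol.
Yield of Q: 1ξ₂ / 837.6 = 0.172 → ξ₂ = 144.1 kmol.
Outlet amounts (n = n₀ + Σ ν·ξ):
  R: 837.6 − 1(783.2) = 54.44
  V: 0 + 1(783.2) − 1(144.1) = 639.1
  Q: 0 + 1(144.1) = 144.1
Total out = 54.44 + 639.1 + 144.1 = 837.6 kmol.

838 kmol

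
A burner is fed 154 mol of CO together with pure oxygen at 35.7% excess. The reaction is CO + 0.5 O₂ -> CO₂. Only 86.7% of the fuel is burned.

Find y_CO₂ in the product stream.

0.696

Stoichiometric O₂ = 0.5 × 154 = 77 mol; O₂ fed = 77 × 1.357 = 104.5 mol.
Fuel reacted = 0.867 × 154 → ξ = 133.5 mol.
Outlet (n = n₀ + ν ξ):
  CO: 154 − 1(133.5) = 20.48
  O₂: 104.5 − 0.5(133.5) = 37.73
  CO₂: 0 + 1(133.5) = 133.5
Total out = 191.7 mol; y_CO₂ = 133.5 / 191.7 = 0.6964.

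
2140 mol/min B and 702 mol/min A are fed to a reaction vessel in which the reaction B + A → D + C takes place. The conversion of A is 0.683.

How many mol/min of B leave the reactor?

A reacted = 0.683 × 702 = 479.5 mol/min; ν_A = −1, so ξ = 479.5/1 = 479.5 mol/min.
Outlet amounts (n = n₀ + ν ξ):
  B: 2140 − 1(479.5) = 1661
  A: 702 − 1(479.5) = 222.5
  D: 0 + 1(479.5) = 479.5
  C: 0 + 1(479.5) = 479.5

1660 mol/min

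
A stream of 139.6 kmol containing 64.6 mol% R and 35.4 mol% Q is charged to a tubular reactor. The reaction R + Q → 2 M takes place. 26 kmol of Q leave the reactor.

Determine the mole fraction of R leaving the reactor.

For Q: n = n₀ − 1ξ → 26 = 49.42 − 1ξ, giving ξ = 23.42 kmol.
Outlet amounts (n = n₀ + ν ξ):
  R: 90.18 − 1(23.42) = 66.76
  Q: 49.42 − 1(23.42) = 26
  M: 0 + 2(23.42) = 46.84
Total out = 139.6 kmol; y_R = 66.76 / 139.6 = 0.4782.

0.478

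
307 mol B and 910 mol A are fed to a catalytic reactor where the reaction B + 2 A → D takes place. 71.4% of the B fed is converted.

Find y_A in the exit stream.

0.606

B reacted = 0.714 × 307 = 219.2 mol; ν_B = −1, so ξ = 219.2/1 = 219.2 mol.
Outlet amounts (n = n₀ + ν ξ):
  B: 307 − 1(219.2) = 87.8
  A: 910 − 2(219.2) = 471.6
  D: 0 + 1(219.2) = 219.2
Total out = 778.6 mol; y_A = 471.6 / 778.6 = 0.6057.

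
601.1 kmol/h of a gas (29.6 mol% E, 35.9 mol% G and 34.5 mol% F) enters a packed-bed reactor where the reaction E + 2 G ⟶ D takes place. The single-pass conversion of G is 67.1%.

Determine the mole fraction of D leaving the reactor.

G reacted = 0.671 × 215.8 = 144.8 kmol/h; ν_G = −2, so ξ = 144.8/2 = 72.4 kmol/h.
Outlet amounts (n = n₀ + ν ξ):
  E: 177.9 − 1(72.4) = 105.5
  G: 215.8 − 2(72.4) = 71
  D: 0 + 1(72.4) = 72.4
  F: 207.4 (inert)
Total out = 456.3 kmol/h; y_D = 72.4 / 456.3 = 0.1587.

0.159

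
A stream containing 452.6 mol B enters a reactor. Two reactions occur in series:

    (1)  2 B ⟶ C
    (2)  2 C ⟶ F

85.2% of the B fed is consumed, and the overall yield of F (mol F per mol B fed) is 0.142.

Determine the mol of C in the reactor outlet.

Conversion of B: B consumed = 2ξ₁ = 0.852 × 452.6 → ξ₁ = 192.8 mol.
Yield of F: 1ξ₂ / 452.6 = 0.142 → ξ₂ = 64.27 mol.
Outlet amounts (n = n₀ + Σ ν·ξ):
  B: 452.6 − 2(192.8) = 66.98
  C: 0 + 1(192.8) − 2(64.27) = 64.27
  F: 0 + 1(64.27) = 64.27

64.3 mol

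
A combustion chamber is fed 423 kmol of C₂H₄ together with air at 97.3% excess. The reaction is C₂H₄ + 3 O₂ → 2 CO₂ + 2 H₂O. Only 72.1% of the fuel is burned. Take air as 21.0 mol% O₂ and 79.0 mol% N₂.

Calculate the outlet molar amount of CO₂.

610 kmol

Stoichiometric O₂ = 3 × 423 = 1269 kmol; O₂ fed = 1269 × 1.973 = 2504 kmol.
N₂ fed = 2504 × 79/21 = 9419 kmol.
Fuel reacted = 0.721 × 423 → ξ = 305 kmol.
Outlet (n = n₀ + ν ξ):
  C₂H₄: 423 − 1(305) = 118
  O₂: 2504 − 3(305) = 1589
  N₂: 9419 (inert)
  CO₂: 0 + 2(305) = 610
  H₂O: 0 + 2(305) = 610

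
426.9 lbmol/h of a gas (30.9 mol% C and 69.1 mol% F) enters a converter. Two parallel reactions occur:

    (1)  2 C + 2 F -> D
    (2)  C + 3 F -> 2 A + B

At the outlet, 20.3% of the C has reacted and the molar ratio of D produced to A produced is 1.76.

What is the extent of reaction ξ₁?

Conversion of C: C consumed = 0.203 × 131.9 = 26.78 lbmol/h = 2ξ₁ + 1ξ₂.
Selectivity: 1ξ₁ / (2ξ₂) = 1.76 → ξ₁ = 3.52 ξ₂.
Substitute: (2·3.52 + 1) ξ₂ = 26.78 → ξ₂ = 3.331 lbmol/h, ξ₁ = 11.72 lbmol/h.
Outlet amounts (n = n₀ + Σ ν·ξ):
  C: 131.9 − 2(11.72) − 1(3.331) = 105.1
  F: 295 − 2(11.72) − 3(3.331) = 261.5
  D: 0 + 1(11.72) = 11.72
  A: 0 + 2(3.331) = 6.661
  B: 0 + 1(3.331) = 3.331

ξ₁ = 11.7 lbmol/h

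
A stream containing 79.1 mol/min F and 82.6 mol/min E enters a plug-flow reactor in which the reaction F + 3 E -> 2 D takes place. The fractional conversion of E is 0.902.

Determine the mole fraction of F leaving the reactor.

0.484

E reacted = 0.902 × 82.6 = 74.51 mol/min; ν_E = −3, so ξ = 74.51/3 = 24.84 mol/min.
Outlet amounts (n = n₀ + ν ξ):
  F: 79.1 − 1(24.84) = 54.26
  E: 82.6 − 3(24.84) = 8.095
  D: 0 + 2(24.84) = 49.67
Total out = 112 mol/min; y_F = 54.26 / 112 = 0.4844.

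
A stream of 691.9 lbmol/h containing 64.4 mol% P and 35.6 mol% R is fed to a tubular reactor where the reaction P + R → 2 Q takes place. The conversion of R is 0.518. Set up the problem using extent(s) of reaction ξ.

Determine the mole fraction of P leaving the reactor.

R reacted = 0.518 × 246.3 = 127.6 lbmol/h; ν_R = −1, so ξ = 127.6/1 = 127.6 lbmol/h.
Outlet amounts (n = n₀ + ν ξ):
  P: 445.6 − 1(127.6) = 318
  R: 246.3 − 1(127.6) = 118.7
  Q: 0 + 2(127.6) = 255.2
Total out = 691.9 lbmol/h; y_P = 318 / 691.9 = 0.4596.

0.46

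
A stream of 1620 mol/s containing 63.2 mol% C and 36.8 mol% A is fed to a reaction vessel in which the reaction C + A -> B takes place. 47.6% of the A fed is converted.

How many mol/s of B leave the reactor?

284 mol/s

A reacted = 0.476 × 596.2 = 283.8 mol/s; ν_A = −1, so ξ = 283.8/1 = 283.8 mol/s.
Outlet amounts (n = n₀ + ν ξ):
  C: 1024 − 1(283.8) = 740.1
  A: 596.2 − 1(283.8) = 312.4
  B: 0 + 1(283.8) = 283.8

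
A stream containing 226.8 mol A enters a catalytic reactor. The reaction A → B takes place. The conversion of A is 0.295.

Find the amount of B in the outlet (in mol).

A reacted = 0.295 × 226.8 = 66.91 mol; ν_A = −1, so ξ = 66.91/1 = 66.91 mol.
Outlet amounts (n = n₀ + ν ξ):
  A: 226.8 − 1(66.91) = 159.9
  B: 0 + 1(66.91) = 66.91

66.9 mol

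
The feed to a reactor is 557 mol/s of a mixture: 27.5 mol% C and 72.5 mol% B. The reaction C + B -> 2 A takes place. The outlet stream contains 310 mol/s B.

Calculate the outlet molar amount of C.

For B: n = n₀ − 1ξ → 310 = 403.8 − 1ξ, giving ξ = 93.82 mol/s.
Outlet amounts (n = n₀ + ν ξ):
  C: 153.2 − 1(93.82) = 59.35
  B: 403.8 − 1(93.82) = 310
  A: 0 + 2(93.82) = 187.6

59.4 mol/s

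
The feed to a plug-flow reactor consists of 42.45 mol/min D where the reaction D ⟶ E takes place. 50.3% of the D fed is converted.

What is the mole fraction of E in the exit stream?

D reacted = 0.503 × 42.45 = 21.35 mol/min; ν_D = −1, so ξ = 21.35/1 = 21.35 mol/min.
Outlet amounts (n = n₀ + ν ξ):
  D: 42.45 − 1(21.35) = 21.1
  E: 0 + 1(21.35) = 21.35
Total out = 42.45 mol/min; y_E = 21.35 / 42.45 = 0.503.

0.503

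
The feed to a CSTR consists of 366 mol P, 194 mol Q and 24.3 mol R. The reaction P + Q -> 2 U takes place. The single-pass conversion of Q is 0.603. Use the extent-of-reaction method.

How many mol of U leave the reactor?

234 mol

Q reacted = 0.603 × 194 = 117 mol; ν_Q = −1, so ξ = 117/1 = 117 mol.
Outlet amounts (n = n₀ + ν ξ):
  P: 366 − 1(117) = 249
  Q: 194 − 1(117) = 77.02
  U: 0 + 2(117) = 234
  R: 24.3 (inert)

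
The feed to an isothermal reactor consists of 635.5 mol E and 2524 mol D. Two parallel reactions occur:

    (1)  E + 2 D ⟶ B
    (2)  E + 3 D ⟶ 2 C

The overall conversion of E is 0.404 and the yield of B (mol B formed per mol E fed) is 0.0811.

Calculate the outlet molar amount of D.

1810 mol

Yield of B: 1ξ₁ / 635.5 = 0.0811 → ξ₁ = 51.54 mol.
Conversion of E: 1ξ₁ + 1ξ₂ = 0.404 × 635.5 = 256.7 → ξ₂ = 205.2 mol.
Outlet amounts (n = n₀ + Σ ν·ξ):
  E: 635.5 − 1(51.54) − 1(205.2) = 378.8
  D: 2524 − 2(51.54) − 3(205.2) = 1805
  B: 0 + 1(51.54) = 51.54
  C: 0 + 2(205.2) = 410.4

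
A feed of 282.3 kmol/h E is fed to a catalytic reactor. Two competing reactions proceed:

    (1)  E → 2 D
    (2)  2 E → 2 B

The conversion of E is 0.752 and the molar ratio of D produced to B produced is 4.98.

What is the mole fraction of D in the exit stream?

0.698

Conversion of E: E consumed = 0.752 × 282.3 = 212.3 kmol/h = 1ξ₁ + 2ξ₂.
Selectivity: 2ξ₁ / (2ξ₂) = 4.98 → ξ₁ = 4.98 ξ₂.
Substitute: (1·4.98 + 2) ξ₂ = 212.3 → ξ₂ = 30.41 kmol/h, ξ₁ = 151.5 kmol/h.
Outlet amounts (n = n₀ + Σ ν·ξ):
  E: 282.3 − 1(151.5) − 2(30.41) = 70.01
  D: 0 + 2(151.5) = 302.9
  B: 0 + 2(30.41) = 60.83
Total out = 433.8 kmol/h; y_D = 302.9 / 433.8 = 0.6984.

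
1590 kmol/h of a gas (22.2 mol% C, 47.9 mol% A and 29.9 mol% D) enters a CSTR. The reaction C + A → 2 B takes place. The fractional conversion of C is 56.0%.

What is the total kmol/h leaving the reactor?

1590 kmol/h

C reacted = 0.56 × 353 = 197.7 kmol/h; ν_C = −1, so ξ = 197.7/1 = 197.7 kmol/h.
Outlet amounts (n = n₀ + ν ξ):
  C: 353 − 1(197.7) = 155.3
  A: 761.6 − 1(197.7) = 563.9
  B: 0 + 2(197.7) = 395.3
  D: 475.4 (inert)
Total out = 155.3 + 563.9 + 395.3 + 475.4 = 1590 kmol/h.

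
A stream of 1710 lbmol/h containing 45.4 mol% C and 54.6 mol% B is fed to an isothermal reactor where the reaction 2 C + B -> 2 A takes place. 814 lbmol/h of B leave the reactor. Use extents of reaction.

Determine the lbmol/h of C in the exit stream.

For B: n = n₀ − 1ξ → 814 = 933.7 − 1ξ, giving ξ = 119.7 lbmol/h.
Outlet amounts (n = n₀ + ν ξ):
  C: 776.3 − 2(119.7) = 537
  B: 933.7 − 1(119.7) = 814
  A: 0 + 2(119.7) = 239.3

537 lbmol/h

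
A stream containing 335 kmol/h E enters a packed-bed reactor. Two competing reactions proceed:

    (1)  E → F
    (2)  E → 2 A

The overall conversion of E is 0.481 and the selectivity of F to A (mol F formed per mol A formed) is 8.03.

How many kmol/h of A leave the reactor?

Conversion of E: E consumed = 0.481 × 335 = 161.1 kmol/h = 1ξ₁ + 1ξ₂.
Selectivity: 1ξ₁ / (2ξ₂) = 8.03 → ξ₁ = 16.06 ξ₂.
Substitute: (1·16.06 + 1) ξ₂ = 161.1 → ξ₂ = 9.445 kmol/h, ξ₁ = 151.7 kmol/h.
Outlet amounts (n = n₀ + Σ ν·ξ):
  E: 335 − 1(151.7) − 1(9.445) = 173.9
  F: 0 + 1(151.7) = 151.7
  A: 0 + 2(9.445) = 18.89

18.9 kmol/h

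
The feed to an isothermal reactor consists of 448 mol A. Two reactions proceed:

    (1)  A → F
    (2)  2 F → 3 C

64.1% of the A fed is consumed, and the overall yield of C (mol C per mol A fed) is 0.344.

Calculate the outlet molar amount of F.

Conversion of A: A consumed = 1ξ₁ = 0.641 × 448 → ξ₁ = 287.2 mol.
Yield of C: 3ξ₂ / 448 = 0.344 → ξ₂ = 51.37 mol.
Outlet amounts (n = n₀ + Σ ν·ξ):
  A: 448 − 1(287.2) = 160.8
  F: 0 + 1(287.2) − 2(51.37) = 184.4
  C: 0 + 3(51.37) = 154.1

184 mol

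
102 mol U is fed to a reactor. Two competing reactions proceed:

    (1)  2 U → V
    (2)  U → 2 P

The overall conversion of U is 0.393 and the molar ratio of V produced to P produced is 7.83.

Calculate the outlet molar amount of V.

19.4 mol

Conversion of U: U consumed = 0.393 × 102 = 40.09 mol = 2ξ₁ + 1ξ₂.
Selectivity: 1ξ₁ / (2ξ₂) = 7.83 → ξ₁ = 15.66 ξ₂.
Substitute: (2·15.66 + 1) ξ₂ = 40.09 → ξ₂ = 1.24 mol, ξ₁ = 19.42 mol.
Outlet amounts (n = n₀ + Σ ν·ξ):
  U: 102 − 2(19.42) − 1(1.24) = 61.91
  V: 0 + 1(19.42) = 19.42
  P: 0 + 2(1.24) = 2.481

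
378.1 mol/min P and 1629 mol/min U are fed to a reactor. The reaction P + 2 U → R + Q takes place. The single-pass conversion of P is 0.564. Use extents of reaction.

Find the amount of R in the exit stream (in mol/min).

P reacted = 0.564 × 378.1 = 213.2 mol/min; ν_P = −1, so ξ = 213.2/1 = 213.2 mol/min.
Outlet amounts (n = n₀ + ν ξ):
  P: 378.1 − 1(213.2) = 164.9
  U: 1629 − 2(213.2) = 1203
  R: 0 + 1(213.2) = 213.2
  Q: 0 + 1(213.2) = 213.2

213 mol/min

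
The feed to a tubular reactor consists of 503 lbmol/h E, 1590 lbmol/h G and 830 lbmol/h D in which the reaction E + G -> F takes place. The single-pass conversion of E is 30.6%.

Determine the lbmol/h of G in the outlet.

E reacted = 0.306 × 503 = 153.9 lbmol/h; ν_E = −1, so ξ = 153.9/1 = 153.9 lbmol/h.
Outlet amounts (n = n₀ + ν ξ):
  E: 503 − 1(153.9) = 349.1
  G: 1590 − 1(153.9) = 1436
  F: 0 + 1(153.9) = 153.9
  D: 830 (inert)

1440 lbmol/h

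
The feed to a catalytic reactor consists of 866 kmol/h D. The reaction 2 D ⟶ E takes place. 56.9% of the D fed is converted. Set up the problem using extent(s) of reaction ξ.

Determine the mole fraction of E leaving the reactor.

D reacted = 0.569 × 866 = 492.8 kmol/h; ν_D = −2, so ξ = 492.8/2 = 246.4 kmol/h.
Outlet amounts (n = n₀ + ν ξ):
  D: 866 − 2(246.4) = 373.2
  E: 0 + 1(246.4) = 246.4
Total out = 619.6 kmol/h; y_E = 246.4 / 619.6 = 0.3976.

0.398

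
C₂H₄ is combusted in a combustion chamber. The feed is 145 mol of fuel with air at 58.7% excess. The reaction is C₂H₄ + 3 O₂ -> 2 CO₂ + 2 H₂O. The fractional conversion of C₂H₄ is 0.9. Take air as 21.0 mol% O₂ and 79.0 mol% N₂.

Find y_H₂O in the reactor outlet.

Stoichiometric O₂ = 3 × 145 = 435 mol; O₂ fed = 435 × 1.587 = 690.3 mol.
N₂ fed = 690.3 × 79/21 = 2597 mol.
Fuel reacted = 0.9 × 145 → ξ = 130.5 mol.
Outlet (n = n₀ + ν ξ):
  C₂H₄: 145 − 1(130.5) = 14.5
  O₂: 690.3 − 3(130.5) = 298.8
  N₂: 2597 (inert)
  CO₂: 0 + 2(130.5) = 261
  H₂O: 0 + 2(130.5) = 261
Total out = 3432 mol; y_H₂O = 261 / 3432 = 0.07604.

0.076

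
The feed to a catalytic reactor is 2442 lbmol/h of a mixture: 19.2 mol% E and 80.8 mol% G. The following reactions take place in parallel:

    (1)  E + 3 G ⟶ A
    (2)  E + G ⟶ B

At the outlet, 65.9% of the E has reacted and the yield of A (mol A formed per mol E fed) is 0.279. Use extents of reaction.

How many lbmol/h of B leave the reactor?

Yield of A: 1ξ₁ / 468.9 = 0.279 → ξ₁ = 130.8 lbmol/h.
Conversion of E: 1ξ₁ + 1ξ₂ = 0.659 × 468.9 = 309 → ξ₂ = 178.2 lbmol/h.
Outlet amounts (n = n₀ + Σ ν·ξ):
  E: 468.9 − 1(130.8) − 1(178.2) = 159.9
  G: 1973 − 3(130.8) − 1(178.2) = 1403
  A: 0 + 1(130.8) = 130.8
  B: 0 + 1(178.2) = 178.2

178 lbmol/h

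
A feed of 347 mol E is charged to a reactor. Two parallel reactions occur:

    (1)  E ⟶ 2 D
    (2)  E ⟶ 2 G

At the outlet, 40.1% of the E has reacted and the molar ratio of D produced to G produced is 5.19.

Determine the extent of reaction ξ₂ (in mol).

ξ₂ = 22.5 mol

Conversion of E: E consumed = 0.401 × 347 = 139.1 mol = 1ξ₁ + 1ξ₂.
Selectivity: 2ξ₁ / (2ξ₂) = 5.19 → ξ₁ = 5.19 ξ₂.
Substitute: (1·5.19 + 1) ξ₂ = 139.1 → ξ₂ = 22.48 mol, ξ₁ = 116.7 mol.
Outlet amounts (n = n₀ + Σ ν·ξ):
  E: 347 − 1(116.7) − 1(22.48) = 207.9
  D: 0 + 2(116.7) = 233.3
  G: 0 + 2(22.48) = 44.96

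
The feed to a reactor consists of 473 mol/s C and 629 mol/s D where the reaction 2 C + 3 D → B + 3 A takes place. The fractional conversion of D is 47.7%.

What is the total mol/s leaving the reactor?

D reacted = 0.477 × 629 = 300 mol/s; ν_D = −3, so ξ = 300/3 = 100 mol/s.
Outlet amounts (n = n₀ + ν ξ):
  C: 473 − 2(100) = 273
  D: 629 − 3(100) = 329
  B: 0 + 1(100) = 100
  A: 0 + 3(100) = 300
Total out = 273 + 329 + 100 + 300 = 1002 mol/s.

1000 mol/s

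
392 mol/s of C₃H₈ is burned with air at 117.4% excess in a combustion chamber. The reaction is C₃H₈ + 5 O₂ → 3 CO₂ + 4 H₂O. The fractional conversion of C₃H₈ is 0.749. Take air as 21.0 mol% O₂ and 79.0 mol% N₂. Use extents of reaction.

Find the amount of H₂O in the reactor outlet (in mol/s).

Stoichiometric O₂ = 5 × 392 = 1960 mol/s; O₂ fed = 1960 × 2.174 = 4261 mol/s.
N₂ fed = 4261 × 79/21 = 16030 mol/s.
Fuel reacted = 0.749 × 392 → ξ = 293.6 mol/s.
Outlet (n = n₀ + ν ξ):
  C₃H₈: 392 − 1(293.6) = 98.39
  O₂: 4261 − 5(293.6) = 2793
  N₂: 16030 (inert)
  CO₂: 0 + 3(293.6) = 880.8
  H₂O: 0 + 4(293.6) = 1174

1170 mol/s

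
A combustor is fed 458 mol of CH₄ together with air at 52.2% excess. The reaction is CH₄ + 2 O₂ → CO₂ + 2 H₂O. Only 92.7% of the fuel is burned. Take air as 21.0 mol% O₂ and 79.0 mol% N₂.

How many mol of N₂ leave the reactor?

Stoichiometric O₂ = 2 × 458 = 916 mol; O₂ fed = 916 × 1.522 = 1394 mol.
N₂ fed = 1394 × 79/21 = 5245 mol.
Fuel reacted = 0.927 × 458 → ξ = 424.6 mol.
Outlet (n = n₀ + ν ξ):
  CH₄: 458 − 1(424.6) = 33.43
  O₂: 1394 − 2(424.6) = 545
  N₂: 5245 (inert)
  CO₂: 0 + 1(424.6) = 424.6
  H₂O: 0 + 2(424.6) = 849.1

5240 mol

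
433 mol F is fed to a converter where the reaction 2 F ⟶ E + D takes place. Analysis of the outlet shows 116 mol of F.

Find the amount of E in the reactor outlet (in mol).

For F: n = n₀ − 2ξ → 116 = 433 − 2ξ, giving ξ = 158.5 mol.
Outlet amounts (n = n₀ + ν ξ):
  F: 433 − 2(158.5) = 116
  E: 0 + 1(158.5) = 158.5
  D: 0 + 1(158.5) = 158.5

158 mol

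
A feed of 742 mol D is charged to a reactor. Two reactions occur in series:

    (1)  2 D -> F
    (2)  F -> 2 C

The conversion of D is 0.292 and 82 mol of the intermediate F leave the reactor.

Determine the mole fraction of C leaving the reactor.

0.0798

Conversion of D: D consumed = 2ξ₁ = 0.292 × 742 → ξ₁ = 108.3 mol.
F balance: n_F = 0 + 1ξ₁ − 1ξ₂ = 82 → ξ₂ = (1·108.3 − 82)/1 = 26.33 mol.
Outlet amounts (n = n₀ + Σ ν·ξ):
  D: 742 − 2(108.3) = 525.3
  F: 0 + 1(108.3) − 1(26.33) = 82
  C: 0 + 2(26.33) = 52.66
Total out = 660 mol; y_C = 52.66 / 660 = 0.07979.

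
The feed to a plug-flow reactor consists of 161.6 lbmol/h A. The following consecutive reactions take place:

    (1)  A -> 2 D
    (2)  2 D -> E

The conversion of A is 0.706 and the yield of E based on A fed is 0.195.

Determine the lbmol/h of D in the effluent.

165 lbmol/h

Conversion of A: A consumed = 1ξ₁ = 0.706 × 161.6 → ξ₁ = 114.1 lbmol/h.
Yield of E: 1ξ₂ / 161.6 = 0.195 → ξ₂ = 31.51 lbmol/h.
Outlet amounts (n = n₀ + Σ ν·ξ):
  A: 161.6 − 1(114.1) = 47.51
  D: 0 + 2(114.1) − 2(31.51) = 165.2
  E: 0 + 1(31.51) = 31.51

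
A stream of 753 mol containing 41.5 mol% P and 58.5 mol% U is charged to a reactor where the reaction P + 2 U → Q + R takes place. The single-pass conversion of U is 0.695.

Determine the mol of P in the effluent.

U reacted = 0.695 × 440.5 = 306.2 mol; ν_U = −2, so ξ = 306.2/2 = 153.1 mol.
Outlet amounts (n = n₀ + ν ξ):
  P: 312.5 − 1(153.1) = 159.4
  U: 440.5 − 2(153.1) = 134.4
  Q: 0 + 1(153.1) = 153.1
  R: 0 + 1(153.1) = 153.1

159 mol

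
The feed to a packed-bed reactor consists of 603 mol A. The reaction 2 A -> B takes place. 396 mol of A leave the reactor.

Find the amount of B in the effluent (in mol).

For A: n = n₀ − 2ξ → 396 = 603 − 2ξ, giving ξ = 103.5 mol.
Outlet amounts (n = n₀ + ν ξ):
  A: 603 − 2(103.5) = 396
  B: 0 + 1(103.5) = 103.5

104 mol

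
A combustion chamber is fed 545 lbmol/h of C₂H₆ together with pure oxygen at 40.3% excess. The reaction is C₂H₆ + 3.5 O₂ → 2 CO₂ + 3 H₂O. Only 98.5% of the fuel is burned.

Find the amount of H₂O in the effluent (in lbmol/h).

Stoichiometric O₂ = 3.5 × 545 = 1908 lbmol/h; O₂ fed = 1908 × 1.403 = 2676 lbmol/h.
Fuel reacted = 0.985 × 545 → ξ = 536.8 lbmol/h.
Outlet (n = n₀ + ν ξ):
  C₂H₆: 545 − 1(536.8) = 8.175
  O₂: 2676 − 3.5(536.8) = 797.3
  CO₂: 0 + 2(536.8) = 1074
  H₂O: 0 + 3(536.8) = 1610

1610 lbmol/h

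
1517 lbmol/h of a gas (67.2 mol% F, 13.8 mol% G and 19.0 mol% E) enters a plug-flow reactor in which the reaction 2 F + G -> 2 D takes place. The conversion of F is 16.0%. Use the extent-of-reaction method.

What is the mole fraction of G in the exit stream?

0.089

F reacted = 0.16 × 1019 = 163.1 lbmol/h; ν_F = −2, so ξ = 163.1/2 = 81.55 lbmol/h.
Outlet amounts (n = n₀ + ν ξ):
  F: 1019 − 2(81.55) = 856.3
  G: 209.3 − 1(81.55) = 127.8
  D: 0 + 2(81.55) = 163.1
  E: 288.2 (inert)
Total out = 1435 lbmol/h; y_G = 127.8 / 1435 = 0.08903.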